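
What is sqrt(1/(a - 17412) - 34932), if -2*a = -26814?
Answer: I*sqrt(62256684145)/1335 ≈ 186.9*I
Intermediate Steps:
a = 13407 (a = -1/2*(-26814) = 13407)
sqrt(1/(a - 17412) - 34932) = sqrt(1/(13407 - 17412) - 34932) = sqrt(1/(-4005) - 34932) = sqrt(-1/4005 - 34932) = sqrt(-139902661/4005) = I*sqrt(62256684145)/1335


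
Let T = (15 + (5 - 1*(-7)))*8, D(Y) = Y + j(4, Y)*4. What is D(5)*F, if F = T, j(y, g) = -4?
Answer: -2376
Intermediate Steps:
D(Y) = -16 + Y (D(Y) = Y - 4*4 = Y - 16 = -16 + Y)
T = 216 (T = (15 + (5 + 7))*8 = (15 + 12)*8 = 27*8 = 216)
F = 216
D(5)*F = (-16 + 5)*216 = -11*216 = -2376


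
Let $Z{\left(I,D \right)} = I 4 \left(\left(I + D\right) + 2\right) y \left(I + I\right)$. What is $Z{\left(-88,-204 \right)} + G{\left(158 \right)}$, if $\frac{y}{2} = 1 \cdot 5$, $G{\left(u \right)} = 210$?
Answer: $-179660590$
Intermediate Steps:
$y = 10$ ($y = 2 \cdot 1 \cdot 5 = 2 \cdot 5 = 10$)
$Z{\left(I,D \right)} = 2 I^{2} \left(80 + 40 D + 40 I\right)$ ($Z{\left(I,D \right)} = I 4 \left(\left(I + D\right) + 2\right) 10 \left(I + I\right) = I 4 \left(\left(D + I\right) + 2\right) 10 \cdot 2 I = I 4 \left(2 + D + I\right) 10 \cdot 2 I = I \left(8 + 4 D + 4 I\right) 10 \cdot 2 I = I \left(80 + 40 D + 40 I\right) 2 I = 2 I^{2} \left(80 + 40 D + 40 I\right)$)
$Z{\left(-88,-204 \right)} + G{\left(158 \right)} = 80 \left(-88\right)^{2} \left(2 - 204 - 88\right) + 210 = 80 \cdot 7744 \left(-290\right) + 210 = -179660800 + 210 = -179660590$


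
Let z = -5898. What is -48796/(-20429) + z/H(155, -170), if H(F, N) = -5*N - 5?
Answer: -79257622/17262505 ≈ -4.5913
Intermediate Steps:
H(F, N) = -5 - 5*N
-48796/(-20429) + z/H(155, -170) = -48796/(-20429) - 5898/(-5 - 5*(-170)) = -48796*(-1/20429) - 5898/(-5 + 850) = 48796/20429 - 5898/845 = -79257622/17262505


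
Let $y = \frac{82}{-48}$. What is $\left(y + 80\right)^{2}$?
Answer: $\frac{3530641}{576} \approx 6129.6$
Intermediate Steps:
$y = - \frac{41}{24}$ ($y = 82 \left(- \frac{1}{48}\right) = - \frac{41}{24} \approx -1.7083$)
$\left(y + 80\right)^{2} = \left(- \frac{41}{24} + 80\right)^{2} = \left(\frac{1879}{24}\right)^{2} = \frac{3530641}{576}$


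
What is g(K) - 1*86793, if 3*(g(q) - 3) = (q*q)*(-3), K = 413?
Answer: -257359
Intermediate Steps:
g(q) = 3 - q**2 (g(q) = 3 + ((q*q)*(-3))/3 = 3 + (q**2*(-3))/3 = 3 + (-3*q**2)/3 = 3 - q**2)
g(K) - 1*86793 = (3 - 1*413**2) - 1*86793 = (3 - 1*170569) - 86793 = (3 - 170569) - 86793 = -170566 - 86793 = -257359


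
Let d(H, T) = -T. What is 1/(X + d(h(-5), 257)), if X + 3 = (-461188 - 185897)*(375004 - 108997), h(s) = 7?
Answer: -1/172129139855 ≈ -5.8096e-12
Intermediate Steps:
X = -172129139598 (X = -3 + (-461188 - 185897)*(375004 - 108997) = -3 - 647085*266007 = -3 - 172129139595 = -172129139598)
1/(X + d(h(-5), 257)) = 1/(-172129139598 - 1*257) = 1/(-172129139598 - 257) = 1/(-172129139855) = -1/172129139855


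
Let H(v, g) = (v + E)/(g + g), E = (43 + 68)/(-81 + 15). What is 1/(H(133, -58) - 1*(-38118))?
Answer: 2552/97274247 ≈ 2.6235e-5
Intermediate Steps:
E = -37/22 (E = 111/(-66) = 111*(-1/66) = -37/22 ≈ -1.6818)
H(v, g) = (-37/22 + v)/(2*g) (H(v, g) = (v - 37/22)/(g + g) = (-37/22 + v)/((2*g)) = (-37/22 + v)*(1/(2*g)) = (-37/22 + v)/(2*g))
1/(H(133, -58) - 1*(-38118)) = 1/((1/44)*(-37 + 22*133)/(-58) - 1*(-38118)) = 1/((1/44)*(-1/58)*(-37 + 2926) + 38118) = 1/((1/44)*(-1/58)*2889 + 38118) = 1/(-2889/2552 + 38118) = 1/(97274247/2552) = 2552/97274247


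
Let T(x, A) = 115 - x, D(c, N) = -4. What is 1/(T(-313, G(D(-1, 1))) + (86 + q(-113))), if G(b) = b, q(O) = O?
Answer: 1/401 ≈ 0.0024938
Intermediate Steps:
1/(T(-313, G(D(-1, 1))) + (86 + q(-113))) = 1/((115 - 1*(-313)) + (86 - 113)) = 1/((115 + 313) - 27) = 1/(428 - 27) = 1/401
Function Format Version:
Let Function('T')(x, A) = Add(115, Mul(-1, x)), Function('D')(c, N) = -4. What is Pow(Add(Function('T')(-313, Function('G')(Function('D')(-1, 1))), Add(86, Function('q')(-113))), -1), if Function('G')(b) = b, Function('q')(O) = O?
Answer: Rational(1, 401) ≈ 0.0024938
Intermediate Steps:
Pow(Add(Function('T')(-313, Function('G')(Function('D')(-1, 1))), Add(86, Function('q')(-113))), -1) = Pow(Add(Add(115, Mul(-1, -313)), Add(86, -113)), -1) = Pow(Add(Add(115, 313), -27), -1) = Pow(Add(428, -27), -1) = Pow(401, -1) = Rational(1, 401)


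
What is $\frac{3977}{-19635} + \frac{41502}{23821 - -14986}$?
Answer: $\frac{660556331}{761975445} \approx 0.8669$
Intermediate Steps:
$\frac{3977}{-19635} + \frac{41502}{23821 - -14986} = 3977 \left(- \frac{1}{19635}\right) + \frac{41502}{23821 + 14986} = - \frac{3977}{19635} + \frac{41502}{38807} = \frac{660556331}{761975445}$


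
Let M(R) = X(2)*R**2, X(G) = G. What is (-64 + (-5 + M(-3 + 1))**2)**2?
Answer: 3025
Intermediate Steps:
M(R) = 2*R**2
(-64 + (-5 + M(-3 + 1))**2)**2 = (-64 + (-5 + 2*(-3 + 1)**2)**2)**2 = (-64 + (-5 + 2*(-2)**2)**2)**2 = (-64 + (-5 + 2*4)**2)**2 = (-64 + (-5 + 8)**2)**2 = (-64 + 3**2)**2 = (-64 + 9)**2 = (-55)**2 = 3025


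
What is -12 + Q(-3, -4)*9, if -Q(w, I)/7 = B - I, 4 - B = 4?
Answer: -264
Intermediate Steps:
B = 0 (B = 4 - 1*4 = 4 - 4 = 0)
Q(w, I) = 7*I (Q(w, I) = -7*(0 - I) = -(-7)*I = 7*I)
-12 + Q(-3, -4)*9 = -12 + (7*(-4))*9 = -12 - 28*9 = -12 - 252 = -264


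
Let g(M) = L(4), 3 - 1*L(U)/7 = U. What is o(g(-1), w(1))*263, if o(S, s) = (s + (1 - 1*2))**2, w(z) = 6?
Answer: 6575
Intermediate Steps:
L(U) = 21 - 7*U
g(M) = -7 (g(M) = 21 - 7*4 = 21 - 28 = -7)
o(S, s) = (-1 + s)**2 (o(S, s) = (s + (1 - 2))**2 = (s - 1)**2 = (-1 + s)**2)
o(g(-1), w(1))*263 = (-1 + 6)**2*263 = 5**2*263 = 25*263 = 6575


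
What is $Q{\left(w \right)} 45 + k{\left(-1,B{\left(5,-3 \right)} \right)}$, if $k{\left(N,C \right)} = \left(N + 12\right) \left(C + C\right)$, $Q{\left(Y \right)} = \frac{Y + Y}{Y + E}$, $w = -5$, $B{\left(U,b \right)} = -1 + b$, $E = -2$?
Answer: $- \frac{166}{7} \approx -23.714$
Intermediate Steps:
$Q{\left(Y \right)} = \frac{2 Y}{-2 + Y}$ ($Q{\left(Y \right)} = \frac{Y + Y}{Y - 2} = \frac{2 Y}{-2 + Y}$)
$k{\left(N,C \right)} = 2 C \left(12 + N\right)$ ($k{\left(N,C \right)} = \left(12 + N\right) 2 C = 2 C \left(12 + N\right)$)
$Q{\left(w \right)} 45 + k{\left(-1,B{\left(5,-3 \right)} \right)} = 2 \left(-5\right) \frac{1}{-2 - 5} \cdot 45 + 2 \left(-1 - 3\right) \left(12 - 1\right) = 2 \left(-5\right) \frac{1}{-7} \cdot 45 + 2 \left(-4\right) 11 = 2 \left(-5\right) \left(- \frac{1}{7}\right) 45 - 88 = \frac{10}{7} \cdot 45 - 88 = \frac{450}{7} - 88 = - \frac{166}{7}$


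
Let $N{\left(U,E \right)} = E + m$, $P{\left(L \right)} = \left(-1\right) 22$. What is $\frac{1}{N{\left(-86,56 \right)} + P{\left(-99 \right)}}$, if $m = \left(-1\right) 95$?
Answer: $- \frac{1}{61} \approx -0.016393$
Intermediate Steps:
$P{\left(L \right)} = -22$
$m = -95$
$N{\left(U,E \right)} = -95 + E$ ($N{\left(U,E \right)} = E - 95 = -95 + E$)
$\frac{1}{N{\left(-86,56 \right)} + P{\left(-99 \right)}} = \frac{1}{\left(-95 + 56\right) - 22} = \frac{1}{-39 - 22} = \frac{1}{-61} = - \frac{1}{61}$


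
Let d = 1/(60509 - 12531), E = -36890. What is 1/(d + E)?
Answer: -47978/1769908419 ≈ -2.7108e-5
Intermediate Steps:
d = 1/47978 ≈ 2.0843e-5
1/(d + E) = 1/(1/47978 - 36890) = 1/(-1769908419/47978) = -47978/1769908419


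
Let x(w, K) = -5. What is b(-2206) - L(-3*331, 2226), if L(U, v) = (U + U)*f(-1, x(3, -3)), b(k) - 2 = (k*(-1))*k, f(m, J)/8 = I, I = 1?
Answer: -4850546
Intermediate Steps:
f(m, J) = 8 (f(m, J) = 8*1 = 8)
b(k) = 2 - k**2 (b(k) = 2 + (k*(-1))*k = 2 + (-k)*k = 2 - k**2)
L(U, v) = 16*U (L(U, v) = (U + U)*8 = (2*U)*8 = 16*U)
b(-2206) - L(-3*331, 2226) = (2 - 1*(-2206)**2) - 16*(-3*331) = (2 - 1*4866436) - 16*(-993) = (2 - 4866436) - 1*(-15888) = -4866434 + 15888 = -4850546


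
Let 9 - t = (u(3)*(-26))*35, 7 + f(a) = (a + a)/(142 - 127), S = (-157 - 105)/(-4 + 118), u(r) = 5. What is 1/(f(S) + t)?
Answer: 855/3891698 ≈ 0.00021970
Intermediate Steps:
S = -131/57 (S = -262/114 = -262*1/114 = -131/57 ≈ -2.2982)
f(a) = -7 + 2*a/15 (f(a) = -7 + (a + a)/(142 - 127) = -7 + (2*a)/15 = -7 + (2*a)*(1/15) = -7 + 2*a/15)
t = 4559 (t = 9 - 5*(-26)*35 = 9 - (-130)*35 = 9 - 1*(-4550) = 9 + 4550 = 4559)
1/(f(S) + t) = 1/((-7 + (2/15)*(-131/57)) + 4559) = 1/((-7 - 262/855) + 4559) = 1/(-6247/855 + 4559) = 1/(3891698/855) = 855/3891698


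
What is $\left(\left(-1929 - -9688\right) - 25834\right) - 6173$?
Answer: $-24248$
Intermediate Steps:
$\left(\left(-1929 - -9688\right) - 25834\right) - 6173 = \left(\left(-1929 + 9688\right) - 25834\right) - 6173 = \left(7759 - 25834\right) - 6173 = -18075 - 6173 = -24248$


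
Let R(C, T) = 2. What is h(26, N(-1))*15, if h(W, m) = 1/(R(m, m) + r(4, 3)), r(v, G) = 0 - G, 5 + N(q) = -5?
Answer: -15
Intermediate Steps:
N(q) = -10 (N(q) = -5 - 5 = -10)
r(v, G) = -G
h(W, m) = -1 (h(W, m) = 1/(2 - 1*3) = 1/(2 - 3) = 1/(-1) = -1)
h(26, N(-1))*15 = -1*15 = -15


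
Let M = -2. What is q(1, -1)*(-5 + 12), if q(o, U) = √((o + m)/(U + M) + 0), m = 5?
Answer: 7*I*√2 ≈ 9.8995*I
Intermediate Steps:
q(o, U) = √((5 + o)/(-2 + U)) (q(o, U) = √((o + 5)/(U - 2) + 0) = √((5 + o)/(-2 + U) + 0) = √((5 + o)/(-2 + U)))
q(1, -1)*(-5 + 12) = √((5 + 1)/(-2 - 1))*(-5 + 12) = √(6/(-3))*7 = √(-⅓*6)*7 = √(-2)*7 = (I*√2)*7 = 7*I*√2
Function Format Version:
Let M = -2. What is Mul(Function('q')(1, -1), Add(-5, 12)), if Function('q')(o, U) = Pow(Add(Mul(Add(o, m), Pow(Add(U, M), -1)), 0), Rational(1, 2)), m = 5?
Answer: Mul(7, I, Pow(2, Rational(1, 2))) ≈ Mul(9.8995, I)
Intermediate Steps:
Function('q')(o, U) = Pow(Mul(Pow(Add(-2, U), -1), Add(5, o)), Rational(1, 2)) (Function('q')(o, U) = Pow(Add(Mul(Add(o, 5), Pow(Add(U, -2), -1)), 0), Rational(1, 2)) = Pow(Add(Mul(Add(5, o), Pow(Add(-2, U), -1)), 0), Rational(1, 2)) = Pow(Add(Mul(Pow(Add(-2, U), -1), Add(5, o)), 0), Rational(1, 2)) = Pow(Mul(Pow(Add(-2, U), -1), Add(5, o)), Rational(1, 2)))
Mul(Function('q')(1, -1), Add(-5, 12)) = Mul(Pow(Mul(Pow(Add(-2, -1), -1), Add(5, 1)), Rational(1, 2)), Add(-5, 12)) = Mul(Pow(Mul(Pow(-3, -1), 6), Rational(1, 2)), 7) = Mul(Pow(Mul(Rational(-1, 3), 6), Rational(1, 2)), 7) = Mul(Pow(-2, Rational(1, 2)), 7) = Mul(Mul(I, Pow(2, Rational(1, 2))), 7) = Mul(7, I, Pow(2, Rational(1, 2)))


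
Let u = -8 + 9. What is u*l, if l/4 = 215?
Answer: 860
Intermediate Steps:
u = 1
l = 860 (l = 4*215 = 860)
u*l = 1*860 = 860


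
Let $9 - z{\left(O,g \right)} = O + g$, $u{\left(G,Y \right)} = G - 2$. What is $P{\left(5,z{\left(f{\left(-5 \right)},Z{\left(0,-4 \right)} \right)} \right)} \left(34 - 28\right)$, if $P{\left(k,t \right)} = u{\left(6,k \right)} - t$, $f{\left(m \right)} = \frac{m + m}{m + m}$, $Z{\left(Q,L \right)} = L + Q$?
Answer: $-48$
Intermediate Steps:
$u{\left(G,Y \right)} = -2 + G$ ($u{\left(G,Y \right)} = G - 2 = -2 + G$)
$f{\left(m \right)} = 1$ ($f{\left(m \right)} = \frac{2 m}{2 m} = 2 m \frac{1}{2 m} = 1$)
$z{\left(O,g \right)} = 9 - O - g$ ($z{\left(O,g \right)} = 9 - \left(O + g\right) = 9 - O - g$)
$P{\left(k,t \right)} = 4 - t$ ($P{\left(k,t \right)} = \left(-2 + 6\right) - t = 4 - t$)
$P{\left(5,z{\left(f{\left(-5 \right)},Z{\left(0,-4 \right)} \right)} \right)} \left(34 - 28\right) = \left(4 - \left(9 - 1 - \left(-4 + 0\right)\right)\right) \left(34 - 28\right) = \left(4 - \left(9 - 1 - -4\right)\right) 6 = \left(4 - \left(9 - 1 + 4\right)\right) 6 = \left(4 - 12\right) 6 = \left(-8\right) 6 = -48$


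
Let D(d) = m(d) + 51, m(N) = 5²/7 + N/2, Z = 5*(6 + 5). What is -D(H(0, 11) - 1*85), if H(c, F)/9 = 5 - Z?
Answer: 2981/14 ≈ 212.93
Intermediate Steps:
Z = 55 (Z = 5*11 = 55)
m(N) = 25/7 + N/2 (m(N) = 25*(⅐) + N*(½) = 25/7 + N/2)
H(c, F) = -450 (H(c, F) = 9*(5 - 1*55) = 9*(5 - 55) = 9*(-50) = -450)
D(d) = 382/7 + d/2 (D(d) = (25/7 + d/2) + 51 = 382/7 + d/2)
-D(H(0, 11) - 1*85) = -(382/7 + (-450 - 1*85)/2) = -(382/7 + (-450 - 85)/2) = -(382/7 + (½)*(-535)) = -(382/7 - 535/2) = -1*(-2981/14) = 2981/14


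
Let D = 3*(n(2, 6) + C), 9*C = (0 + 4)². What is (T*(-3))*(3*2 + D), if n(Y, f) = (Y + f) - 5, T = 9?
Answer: -549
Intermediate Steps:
C = 16/9 (C = (0 + 4)²/9 = (⅑)*4² = (⅑)*16 = 16/9 ≈ 1.7778)
n(Y, f) = -5 + Y + f
D = 43/3 (D = 3*((-5 + 2 + 6) + 16/9) = 3*(3 + 16/9) = 3*(43/9) = 43/3 ≈ 14.333)
(T*(-3))*(3*2 + D) = (9*(-3))*(3*2 + 43/3) = -27*(6 + 43/3) = -27*61/3 = -549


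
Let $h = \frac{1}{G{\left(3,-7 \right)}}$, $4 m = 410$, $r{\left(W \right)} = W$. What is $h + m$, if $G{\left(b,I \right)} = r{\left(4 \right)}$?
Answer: $\frac{411}{4} \approx 102.75$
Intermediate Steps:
$G{\left(b,I \right)} = 4$
$m = \frac{205}{2}$ ($m = \frac{1}{4} \cdot 410 = \frac{205}{2} \approx 102.5$)
$h = \frac{1}{4} \approx 0.25$
$h + m = \frac{1}{4} + \frac{205}{2} = \frac{411}{4}$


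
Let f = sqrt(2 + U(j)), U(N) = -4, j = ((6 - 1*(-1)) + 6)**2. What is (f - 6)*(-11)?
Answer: 66 - 11*I*sqrt(2) ≈ 66.0 - 15.556*I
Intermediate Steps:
j = 169 (j = ((6 + 1) + 6)**2 = (7 + 6)**2 = 13**2 = 169)
f = I*sqrt(2) (f = sqrt(2 - 4) = sqrt(-2) = I*sqrt(2) ≈ 1.4142*I)
(f - 6)*(-11) = (I*sqrt(2) - 6)*(-11) = (-6 + I*sqrt(2))*(-11) = 66 - 11*I*sqrt(2)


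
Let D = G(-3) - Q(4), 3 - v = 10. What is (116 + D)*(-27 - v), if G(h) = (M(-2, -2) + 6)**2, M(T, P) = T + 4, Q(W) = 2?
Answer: -3560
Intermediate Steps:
v = -7 (v = 3 - 1*10 = 3 - 10 = -7)
M(T, P) = 4 + T
G(h) = 64 (G(h) = ((4 - 2) + 6)**2 = (2 + 6)**2 = 8**2 = 64)
D = 62 (D = 64 - 1*2 = 64 - 2 = 62)
(116 + D)*(-27 - v) = (116 + 62)*(-27 - 1*(-7)) = 178*(-27 + 7) = 178*(-20) = -3560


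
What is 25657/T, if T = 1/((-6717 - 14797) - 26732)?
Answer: -1237847622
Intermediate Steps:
T = -1/48246 (T = 1/(-21514 - 26732) = 1/(-48246) = -1/48246 ≈ -2.0727e-5)
25657/T = 25657/(-1/48246) = 25657*(-48246) = -1237847622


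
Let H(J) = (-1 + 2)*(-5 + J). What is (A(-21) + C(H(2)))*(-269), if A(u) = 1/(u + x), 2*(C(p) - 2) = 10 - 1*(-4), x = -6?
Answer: -65098/27 ≈ -2411.0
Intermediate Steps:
H(J) = -5 + J (H(J) = 1*(-5 + J) = -5 + J)
C(p) = 9 (C(p) = 2 + (10 - 1*(-4))/2 = 2 + (10 + 4)/2 = 2 + (1/2)*14 = 2 + 7 = 9)
A(u) = 1/(-6 + u) (A(u) = 1/(u - 6) = 1/(-6 + u))
(A(-21) + C(H(2)))*(-269) = (1/(-6 - 21) + 9)*(-269) = (1/(-27) + 9)*(-269) = (-1/27 + 9)*(-269) = (242/27)*(-269) = -65098/27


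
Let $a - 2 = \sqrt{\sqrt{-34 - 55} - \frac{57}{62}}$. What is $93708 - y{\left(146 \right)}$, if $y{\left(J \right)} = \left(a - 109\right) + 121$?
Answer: $93694 - \frac{\sqrt{-3534 + 3844 i \sqrt{89}}}{62} \approx 93692.0 - 2.2801 i$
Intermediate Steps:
$a = 2 + \sqrt{- \frac{57}{62} + i \sqrt{89}}$ ($a = 2 + \sqrt{\sqrt{-34 - 55} - \frac{57}{62}} = 2 + \sqrt{\sqrt{-89} - \frac{57}{62}} = 2 + \sqrt{i \sqrt{89} - \frac{57}{62}} = 2 + \sqrt{- \frac{57}{62} + i \sqrt{89}} \approx 4.0687 + 2.2801 i$)
$y{\left(J \right)} = 14 + \frac{\sqrt{-3534 + 3844 i \sqrt{89}}}{62}$ ($y{\left(J \right)} = \left(\left(2 + \frac{\sqrt{-3534 + 3844 i \sqrt{89}}}{62}\right) - 109\right) + 121 = \left(-107 + \frac{\sqrt{-3534 + 3844 i \sqrt{89}}}{62}\right) + 121 = 14 + \frac{\sqrt{-3534 + 3844 i \sqrt{89}}}{62}$)
$93708 - y{\left(146 \right)} = 93708 - \left(14 + \frac{\sqrt{-3534 + 3844 i \sqrt{89}}}{62}\right) = 93694 - \frac{\sqrt{-3534 + 3844 i \sqrt{89}}}{62}$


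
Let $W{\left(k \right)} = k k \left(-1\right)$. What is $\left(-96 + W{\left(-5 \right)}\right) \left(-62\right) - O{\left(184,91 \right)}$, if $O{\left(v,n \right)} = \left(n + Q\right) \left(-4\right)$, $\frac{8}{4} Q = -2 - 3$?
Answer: $7856$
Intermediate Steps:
$Q = - \frac{5}{2}$ ($Q = \frac{-2 - 3}{2} = \frac{1}{2} \left(-5\right) = - \frac{5}{2} \approx -2.5$)
$W{\left(k \right)} = - k^{2}$ ($W{\left(k \right)} = k^{2} \left(-1\right) = - k^{2}$)
$O{\left(v,n \right)} = 10 - 4 n$ ($O{\left(v,n \right)} = \left(n - \frac{5}{2}\right) \left(-4\right) = \left(- \frac{5}{2} + n\right) \left(-4\right) = 10 - 4 n$)
$\left(-96 + W{\left(-5 \right)}\right) \left(-62\right) - O{\left(184,91 \right)} = \left(-96 - \left(-5\right)^{2}\right) \left(-62\right) - \left(10 - 364\right) = \left(-96 - 25\right) \left(-62\right) - \left(10 - 364\right) = \left(-96 - 25\right) \left(-62\right) - -354 = \left(-121\right) \left(-62\right) + 354 = 7502 + 354 = 7856$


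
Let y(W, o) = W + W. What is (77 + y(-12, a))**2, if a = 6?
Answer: 2809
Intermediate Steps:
y(W, o) = 2*W
(77 + y(-12, a))**2 = (77 + 2*(-12))**2 = (77 - 24)**2 = 53**2 = 2809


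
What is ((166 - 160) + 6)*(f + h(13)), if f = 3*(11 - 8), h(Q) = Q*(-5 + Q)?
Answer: 1356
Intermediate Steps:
f = 9 (f = 3*3 = 9)
((166 - 160) + 6)*(f + h(13)) = ((166 - 160) + 6)*(9 + 13*(-5 + 13)) = (6 + 6)*(9 + 13*8) = 12*(9 + 104) = 12*113 = 1356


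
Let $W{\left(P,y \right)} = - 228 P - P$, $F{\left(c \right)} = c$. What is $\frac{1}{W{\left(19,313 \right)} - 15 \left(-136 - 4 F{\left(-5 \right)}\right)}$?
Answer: $- \frac{1}{2611} \approx -0.000383$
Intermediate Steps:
$W{\left(P,y \right)} = - 229 P$
$\frac{1}{W{\left(19,313 \right)} - 15 \left(-136 - 4 F{\left(-5 \right)}\right)} = \frac{1}{\left(-229\right) 19 - 15 \left(-136 - -20\right)} = \frac{1}{-4351 - 15 \left(-136 + 20\right)} = \frac{1}{-4351 - -1740} = \frac{1}{-4351 + 1740} = \frac{1}{-2611} = - \frac{1}{2611}$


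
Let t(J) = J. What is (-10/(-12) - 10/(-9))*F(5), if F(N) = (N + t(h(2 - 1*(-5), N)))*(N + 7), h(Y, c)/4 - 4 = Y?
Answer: 3430/3 ≈ 1143.3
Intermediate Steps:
h(Y, c) = 16 + 4*Y
F(N) = (7 + N)*(44 + N) (F(N) = (N + (16 + 4*(2 - 1*(-5))))*(N + 7) = (N + (16 + 4*(2 + 5)))*(7 + N) = (N + (16 + 4*7))*(7 + N) = (N + (16 + 28))*(7 + N) = (N + 44)*(7 + N) = (44 + N)*(7 + N) = (7 + N)*(44 + N))
(-10/(-12) - 10/(-9))*F(5) = (-10/(-12) - 10/(-9))*(308 + 5² + 51*5) = (-10*(-1/12) - 10*(-⅑))*(308 + 25 + 255) = (⅚ + 10/9)*588 = (35/18)*588 = 3430/3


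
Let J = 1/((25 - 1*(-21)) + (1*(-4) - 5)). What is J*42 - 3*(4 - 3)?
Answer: -69/37 ≈ -1.8649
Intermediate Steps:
J = 1/37 (J = 1/((25 + 21) + (-4 - 5)) = 1/(46 - 9) = 1/37 ≈ 0.027027)
J*42 - 3*(4 - 3) = (1/37)*42 - 3*(4 - 3) = 42/37 - 3*1 = 42/37 - 3 = -69/37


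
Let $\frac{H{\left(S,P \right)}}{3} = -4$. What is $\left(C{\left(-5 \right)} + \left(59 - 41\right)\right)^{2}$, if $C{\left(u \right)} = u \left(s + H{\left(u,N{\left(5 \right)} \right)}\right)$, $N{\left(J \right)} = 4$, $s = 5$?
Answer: $2809$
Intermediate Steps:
$H{\left(S,P \right)} = -12$ ($H{\left(S,P \right)} = 3 \left(-4\right) = -12$)
$C{\left(u \right)} = - 7 u$ ($C{\left(u \right)} = u \left(5 - 12\right) = u \left(-7\right) = - 7 u$)
$\left(C{\left(-5 \right)} + \left(59 - 41\right)\right)^{2} = \left(\left(-7\right) \left(-5\right) + \left(59 - 41\right)\right)^{2} = \left(35 + \left(59 - 41\right)\right)^{2} = \left(35 + 18\right)^{2} = 53^{2} = 2809$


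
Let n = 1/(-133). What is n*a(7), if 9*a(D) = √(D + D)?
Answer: -√14/1197 ≈ -0.0031259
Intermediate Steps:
n = -1/133 ≈ -0.0075188
a(D) = √2*√D/9 (a(D) = √(D + D)/9 = √(2*D)/9 = (√2*√D)/9 = √2*√D/9)
n*a(7) = -√2*√7/1197 = -√14/1197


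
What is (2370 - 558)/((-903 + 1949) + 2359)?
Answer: 604/1135 ≈ 0.53216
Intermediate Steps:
(2370 - 558)/((-903 + 1949) + 2359) = 1812/(1046 + 2359) = 1812/3405 = 1812*(1/3405) = 604/1135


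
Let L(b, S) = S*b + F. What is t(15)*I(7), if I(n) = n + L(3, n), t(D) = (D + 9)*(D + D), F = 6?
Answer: 24480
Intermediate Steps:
L(b, S) = 6 + S*b (L(b, S) = S*b + 6 = 6 + S*b)
t(D) = 2*D*(9 + D) (t(D) = (9 + D)*(2*D) = 2*D*(9 + D))
I(n) = 6 + 4*n (I(n) = n + (6 + n*3) = n + (6 + 3*n) = 6 + 4*n)
t(15)*I(7) = (2*15*(9 + 15))*(6 + 4*7) = (2*15*24)*(6 + 28) = 720*34 = 24480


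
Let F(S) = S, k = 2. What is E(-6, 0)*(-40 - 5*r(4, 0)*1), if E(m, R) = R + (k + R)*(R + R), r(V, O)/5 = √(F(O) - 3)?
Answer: 0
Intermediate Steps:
r(V, O) = 5*√(-3 + O) (r(V, O) = 5*√(O - 3) = 5*√(-3 + O))
E(m, R) = R + 2*R*(2 + R) (E(m, R) = R + (2 + R)*(R + R) = R + (2 + R)*(2*R) = R + 2*R*(2 + R))
E(-6, 0)*(-40 - 5*r(4, 0)*1) = (0*(5 + 2*0))*(-40 - 25*√(-3 + 0)*1) = (0*(5 + 0))*(-40 - 25*√(-3)*1) = (0*5)*(-40 - 25*I*√3*1) = 0*(-40 - 25*I*√3*1) = 0*(-40 - 25*I*√3) = 0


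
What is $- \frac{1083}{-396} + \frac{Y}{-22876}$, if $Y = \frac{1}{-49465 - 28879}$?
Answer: $\frac{161745810329}{59142512352} \approx 2.7348$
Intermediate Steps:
$Y = - \frac{1}{78344}$ ($Y = \frac{1}{-78344} = - \frac{1}{78344} \approx -1.2764 \cdot 10^{-5}$)
$- \frac{1083}{-396} + \frac{Y}{-22876} = - \frac{1083}{-396} - \frac{1}{78344 \left(-22876\right)} = \left(-1083\right) \left(- \frac{1}{396}\right) - - \frac{1}{1792197344} = \frac{361}{132} + \frac{1}{1792197344} = \frac{161745810329}{59142512352}$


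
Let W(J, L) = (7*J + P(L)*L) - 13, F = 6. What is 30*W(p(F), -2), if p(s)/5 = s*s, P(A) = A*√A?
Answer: 37410 + 120*I*√2 ≈ 37410.0 + 169.71*I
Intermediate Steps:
P(A) = A^(3/2)
p(s) = 5*s² (p(s) = 5*(s*s) = 5*s²)
W(J, L) = -13 + L^(5/2) + 7*J (W(J, L) = (7*J + L^(3/2)*L) - 13 = (7*J + L^(5/2)) - 13 = (L^(5/2) + 7*J) - 13 = -13 + L^(5/2) + 7*J)
30*W(p(F), -2) = 30*(-13 + (-2)^(5/2) + 7*(5*6²)) = 30*(-13 + 4*I*√2 + 7*(5*36)) = 30*(-13 + 4*I*√2 + 7*180) = 30*(-13 + 4*I*√2 + 1260) = 30*(1247 + 4*I*√2) = 37410 + 120*I*√2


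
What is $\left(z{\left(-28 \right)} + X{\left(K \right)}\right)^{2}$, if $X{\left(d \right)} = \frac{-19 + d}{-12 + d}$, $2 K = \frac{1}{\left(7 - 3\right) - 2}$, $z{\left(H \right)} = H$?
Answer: $\frac{1540081}{2209} \approx 697.18$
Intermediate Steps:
$K = \frac{1}{4}$ ($K = \frac{1}{2 \left(\left(7 - 3\right) - 2\right)} = \frac{1}{2 \left(4 - 2\right)} = \frac{1}{2 \cdot 2} = \frac{1}{2} \cdot \frac{1}{2} = \frac{1}{4} \approx 0.25$)
$X{\left(d \right)} = \frac{-19 + d}{-12 + d}$
$\left(z{\left(-28 \right)} + X{\left(K \right)}\right)^{2} = \left(-28 + \frac{-19 + \frac{1}{4}}{-12 + \frac{1}{4}}\right)^{2} = \left(-28 + \frac{1}{- \frac{47}{4}} \left(- \frac{75}{4}\right)\right)^{2} = \left(-28 - - \frac{75}{47}\right)^{2} = \left(-28 + \frac{75}{47}\right)^{2} = \left(- \frac{1241}{47}\right)^{2} = \frac{1540081}{2209}$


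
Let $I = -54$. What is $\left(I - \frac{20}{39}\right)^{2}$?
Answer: $\frac{4519876}{1521} \approx 2971.6$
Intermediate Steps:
$\left(I - \frac{20}{39}\right)^{2} = \left(-54 - \frac{20}{39}\right)^{2} = \left(- \frac{2126}{39}\right)^{2} = \frac{4519876}{1521}$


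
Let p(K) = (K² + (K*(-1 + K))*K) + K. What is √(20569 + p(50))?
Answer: √145619 ≈ 381.60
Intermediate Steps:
p(K) = K + K² + K²*(-1 + K) (p(K) = (K² + K²*(-1 + K)) + K = K + K² + K²*(-1 + K))
√(20569 + p(50)) = √(20569 + (50 + 50³)) = √(20569 + (50 + 125000)) = √(20569 + 125050) = √145619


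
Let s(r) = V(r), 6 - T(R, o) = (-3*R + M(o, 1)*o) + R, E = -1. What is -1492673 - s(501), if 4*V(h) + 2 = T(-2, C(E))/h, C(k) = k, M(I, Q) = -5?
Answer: -997105229/668 ≈ -1.4927e+6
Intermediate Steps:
T(R, o) = 6 + 2*R + 5*o (T(R, o) = 6 - ((-3*R - 5*o) + R) = 6 - ((-5*o - 3*R) + R) = 6 - (-5*o - 2*R) = 6 + (2*R + 5*o) = 6 + 2*R + 5*o)
V(h) = -½ - 3/(4*h) (V(h) = -½ + ((6 + 2*(-2) + 5*(-1))/h)/4 = -½ + ((6 - 4 - 5)/h)/4 = -½ + (-3/h)/4 = -½ - 3/(4*h))
s(r) = (-3 - 2*r)/(4*r)
-1492673 - s(501) = -1492673 - (-3 - 2*501)/(4*501) = -1492673 - (-3 - 1002)/(4*501) = -1492673 - (-1005)/(4*501) = -1492673 - 1*(-335/668) = -1492673 + 335/668 = -997105229/668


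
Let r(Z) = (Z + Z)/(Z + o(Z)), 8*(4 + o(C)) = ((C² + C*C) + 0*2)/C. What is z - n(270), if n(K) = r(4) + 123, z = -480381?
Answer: -480512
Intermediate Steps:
o(C) = -4 + C/4 (o(C) = -4 + (((C² + C*C) + 0*2)/C)/8 = -4 + (((C² + C²) + 0)/C)/8 = -4 + ((2*C² + 0)/C)/8 = -4 + ((2*C²)/C)/8 = -4 + (2*C)/8 = -4 + C/4)
r(Z) = 2*Z/(-4 + 5*Z/4) (r(Z) = (Z + Z)/(Z + (-4 + Z/4)) = (2*Z)/(-4 + 5*Z/4) = 2*Z/(-4 + 5*Z/4))
n(K) = 131 (n(K) = 8*4/(-16 + 5*4) + 123 = 8*4/(-16 + 20) + 123 = 8*4/4 + 123 = 8*4*(¼) + 123 = 8 + 123 = 131)
z - n(270) = -480381 - 1*131 = -480381 - 131 = -480512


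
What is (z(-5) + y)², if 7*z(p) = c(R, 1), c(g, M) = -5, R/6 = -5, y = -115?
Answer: 656100/49 ≈ 13390.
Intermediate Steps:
R = -30 (R = 6*(-5) = -30)
z(p) = -5/7 (z(p) = (⅐)*(-5) = -5/7)
(z(-5) + y)² = (-5/7 - 115)² = (-810/7)² = 656100/49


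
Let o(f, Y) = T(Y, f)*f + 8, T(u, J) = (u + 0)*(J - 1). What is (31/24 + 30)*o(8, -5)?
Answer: -25534/3 ≈ -8511.3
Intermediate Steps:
T(u, J) = u*(-1 + J)
o(f, Y) = 8 + Y*f*(-1 + f) (o(f, Y) = (Y*(-1 + f))*f + 8 = Y*f*(-1 + f) + 8 = 8 + Y*f*(-1 + f))
(31/24 + 30)*o(8, -5) = (31/24 + 30)*(8 - 5*8*(-1 + 8)) = (31*(1/24) + 30)*(8 - 5*8*7) = (31/24 + 30)*(8 - 280) = (751/24)*(-272) = -25534/3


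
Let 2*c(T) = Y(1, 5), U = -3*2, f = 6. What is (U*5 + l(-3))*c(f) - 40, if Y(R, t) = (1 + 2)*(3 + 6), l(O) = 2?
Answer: -418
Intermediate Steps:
Y(R, t) = 27 (Y(R, t) = 3*9 = 27)
U = -6
c(T) = 27/2 (c(T) = (½)*27 = 27/2)
(U*5 + l(-3))*c(f) - 40 = (-6*5 + 2)*(27/2) - 40 = (-30 + 2)*(27/2) - 40 = -28*27/2 - 40 = -378 - 40 = -418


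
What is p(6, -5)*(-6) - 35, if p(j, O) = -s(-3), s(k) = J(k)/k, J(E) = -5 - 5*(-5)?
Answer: -75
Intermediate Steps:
J(E) = 20 (J(E) = -5 + 25 = 20)
s(k) = 20/k
p(j, O) = 20/3 (p(j, O) = -20/(-3) = -20*(-1)/3 = -1*(-20/3) = 20/3)
p(6, -5)*(-6) - 35 = (20/3)*(-6) - 35 = -40 - 35 = -75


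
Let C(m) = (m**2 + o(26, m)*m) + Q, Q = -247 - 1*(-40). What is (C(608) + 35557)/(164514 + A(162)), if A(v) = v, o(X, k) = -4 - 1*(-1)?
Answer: 201595/82338 ≈ 2.4484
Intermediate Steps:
Q = -207 (Q = -247 + 40 = -207)
o(X, k) = -3 (o(X, k) = -4 + 1 = -3)
C(m) = -207 + m**2 - 3*m (C(m) = (m**2 - 3*m) - 207 = -207 + m**2 - 3*m)
(C(608) + 35557)/(164514 + A(162)) = ((-207 + 608**2 - 3*608) + 35557)/(164514 + 162) = ((-207 + 369664 - 1824) + 35557)/164676 = (367633 + 35557)*(1/164676) = 403190*(1/164676) = 201595/82338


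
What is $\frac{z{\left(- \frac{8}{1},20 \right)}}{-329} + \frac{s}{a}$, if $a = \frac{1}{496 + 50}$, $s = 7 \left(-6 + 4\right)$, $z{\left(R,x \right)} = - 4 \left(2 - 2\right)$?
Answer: $-7644$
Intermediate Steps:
$z{\left(R,x \right)} = 0$ ($z{\left(R,x \right)} = \left(-4\right) 0 = 0$)
$s = -14$ ($s = 7 \left(-2\right) = -14$)
$a = \frac{1}{546} \approx 0.0018315$
$\frac{z{\left(- \frac{8}{1},20 \right)}}{-329} + \frac{s}{a} = \frac{0}{-329} - 14 \frac{1}{\frac{1}{546}} = 0 \left(- \frac{1}{329}\right) - 7644 = 0 - 7644 = -7644$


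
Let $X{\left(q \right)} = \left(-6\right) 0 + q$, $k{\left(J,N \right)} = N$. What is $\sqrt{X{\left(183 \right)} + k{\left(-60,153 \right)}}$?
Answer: $4 \sqrt{21} \approx 18.33$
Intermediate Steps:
$X{\left(q \right)} = q$ ($X{\left(q \right)} = 0 + q = q$)
$\sqrt{X{\left(183 \right)} + k{\left(-60,153 \right)}} = \sqrt{183 + 153} = \sqrt{336} = 4 \sqrt{21}$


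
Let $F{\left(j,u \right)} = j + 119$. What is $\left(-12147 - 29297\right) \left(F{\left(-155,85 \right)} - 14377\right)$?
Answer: $597332372$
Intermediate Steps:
$F{\left(j,u \right)} = 119 + j$
$\left(-12147 - 29297\right) \left(F{\left(-155,85 \right)} - 14377\right) = \left(-12147 - 29297\right) \left(\left(119 - 155\right) - 14377\right) = - 41444 \left(-36 - 14377\right) = \left(-41444\right) \left(-14413\right) = 597332372$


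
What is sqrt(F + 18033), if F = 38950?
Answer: sqrt(56983) ≈ 238.71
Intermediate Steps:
sqrt(F + 18033) = sqrt(38950 + 18033) = sqrt(56983)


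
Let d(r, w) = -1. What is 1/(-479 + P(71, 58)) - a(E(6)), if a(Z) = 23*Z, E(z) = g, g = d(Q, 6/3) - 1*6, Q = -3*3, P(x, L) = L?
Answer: 67780/421 ≈ 161.00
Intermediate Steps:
Q = -9
g = -7 (g = -1 - 1*6 = -1 - 6 = -7)
E(z) = -7
1/(-479 + P(71, 58)) - a(E(6)) = 1/(-479 + 58) - 23*(-7) = 1/(-421) - 1*(-161) = -1/421 + 161 = 67780/421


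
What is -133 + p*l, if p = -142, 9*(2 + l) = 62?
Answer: -7445/9 ≈ -827.22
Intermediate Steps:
l = 44/9 (l = -2 + (⅑)*62 = -2 + 62/9 = 44/9 ≈ 4.8889)
-133 + p*l = -133 - 142*44/9 = -133 - 6248/9 = -7445/9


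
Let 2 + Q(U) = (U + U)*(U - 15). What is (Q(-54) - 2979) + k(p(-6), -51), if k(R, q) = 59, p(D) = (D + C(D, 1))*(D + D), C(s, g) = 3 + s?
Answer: 4530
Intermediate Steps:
p(D) = 2*D*(3 + 2*D) (p(D) = (D + (3 + D))*(D + D) = (3 + 2*D)*(2*D) = 2*D*(3 + 2*D))
Q(U) = -2 + 2*U*(-15 + U) (Q(U) = -2 + (U + U)*(U - 15) = -2 + (2*U)*(-15 + U) = -2 + 2*U*(-15 + U))
(Q(-54) - 2979) + k(p(-6), -51) = ((-2 - 30*(-54) + 2*(-54)²) - 2979) + 59 = ((-2 + 1620 + 2*2916) - 2979) + 59 = ((-2 + 1620 + 5832) - 2979) + 59 = (7450 - 2979) + 59 = 4471 + 59 = 4530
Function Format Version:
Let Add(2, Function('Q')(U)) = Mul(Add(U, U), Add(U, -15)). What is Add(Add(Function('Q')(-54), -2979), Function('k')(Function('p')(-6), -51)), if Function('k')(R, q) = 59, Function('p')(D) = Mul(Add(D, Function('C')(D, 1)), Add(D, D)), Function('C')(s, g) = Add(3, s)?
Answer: 4530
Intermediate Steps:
Function('p')(D) = Mul(2, D, Add(3, Mul(2, D))) (Function('p')(D) = Mul(Add(D, Add(3, D)), Add(D, D)) = Mul(Add(3, Mul(2, D)), Mul(2, D)) = Mul(2, D, Add(3, Mul(2, D))))
Function('Q')(U) = Add(-2, Mul(2, U, Add(-15, U))) (Function('Q')(U) = Add(-2, Mul(Add(U, U), Add(U, -15))) = Add(-2, Mul(Mul(2, U), Add(-15, U))) = Add(-2, Mul(2, U, Add(-15, U))))
Add(Add(Function('Q')(-54), -2979), Function('k')(Function('p')(-6), -51)) = Add(Add(Add(-2, Mul(-30, -54), Mul(2, Pow(-54, 2))), -2979), 59) = Add(Add(Add(-2, 1620, Mul(2, 2916)), -2979), 59) = Add(Add(Add(-2, 1620, 5832), -2979), 59) = Add(Add(7450, -2979), 59) = Add(4471, 59) = 4530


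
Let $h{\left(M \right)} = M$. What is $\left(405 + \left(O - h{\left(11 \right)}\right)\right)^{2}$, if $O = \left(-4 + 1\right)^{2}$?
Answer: $162409$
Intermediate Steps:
$O = 9$ ($O = \left(-3\right)^{2} = 9$)
$\left(405 + \left(O - h{\left(11 \right)}\right)\right)^{2} = \left(405 + \left(9 - 11\right)\right)^{2} = \left(405 - 2\right)^{2} = 403^{2} = 162409$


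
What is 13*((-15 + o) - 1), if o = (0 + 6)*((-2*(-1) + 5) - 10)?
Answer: -442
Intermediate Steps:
o = -18 (o = 6*((2 + 5) - 10) = 6*(7 - 10) = 6*(-3) = -18)
13*((-15 + o) - 1) = 13*((-15 - 18) - 1) = 13*(-33 - 1) = 13*(-34) = -442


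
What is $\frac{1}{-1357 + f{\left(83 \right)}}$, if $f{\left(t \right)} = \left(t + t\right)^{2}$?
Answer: $\frac{1}{26199} \approx 3.8169 \cdot 10^{-5}$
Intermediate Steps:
$f{\left(t \right)} = 4 t^{2}$ ($f{\left(t \right)} = \left(2 t\right)^{2} = 4 t^{2}$)
$\frac{1}{-1357 + f{\left(83 \right)}} = \frac{1}{-1357 + 4 \cdot 83^{2}} = \frac{1}{-1357 + 4 \cdot 6889} = \frac{1}{-1357 + 27556} = \frac{1}{26199}$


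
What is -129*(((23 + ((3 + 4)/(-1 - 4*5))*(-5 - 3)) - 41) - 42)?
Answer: 7396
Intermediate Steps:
-129*(((23 + ((3 + 4)/(-1 - 4*5))*(-5 - 3)) - 41) - 42) = -129*(((23 + (7/(-1 - 20))*(-8)) - 41) - 42) = -129*(((23 + (7/(-21))*(-8)) - 41) - 42) = -129*(((23 + (7*(-1/21))*(-8)) - 41) - 42) = -129*(((23 - ⅓*(-8)) - 41) - 42) = -129*(((23 + 8/3) - 41) - 42) = -129*((77/3 - 41) - 42) = -129*(-46/3 - 42) = -129*(-172/3) = 7396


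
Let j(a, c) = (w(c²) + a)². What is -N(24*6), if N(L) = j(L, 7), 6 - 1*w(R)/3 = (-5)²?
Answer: -7569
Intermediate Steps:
w(R) = -57 (w(R) = 18 - 3*(-5)² = 18 - 3*25 = 18 - 75 = -57)
j(a, c) = (-57 + a)²
N(L) = (-57 + L)²
-N(24*6) = -(-57 + 24*6)² = -(-57 + 144)² = -1*87² = -1*7569 = -7569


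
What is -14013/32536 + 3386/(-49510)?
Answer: -401975263/805428680 ≈ -0.49908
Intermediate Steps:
-14013/32536 + 3386/(-49510) = -14013*1/32536 + 3386*(-1/49510) = -14013/32536 - 1693/24755 = -401975263/805428680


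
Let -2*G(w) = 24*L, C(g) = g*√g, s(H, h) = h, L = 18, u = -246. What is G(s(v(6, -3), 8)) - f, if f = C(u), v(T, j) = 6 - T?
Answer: -216 + 246*I*√246 ≈ -216.0 + 3858.4*I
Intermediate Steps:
C(g) = g^(3/2)
f = -246*I*√246 (f = (-246)^(3/2) = -246*I*√246 ≈ -3858.4*I)
G(w) = -216 (G(w) = -12*18 = -½*432 = -216)
G(s(v(6, -3), 8)) - f = -216 - (-246)*I*√246 = -216 + 246*I*√246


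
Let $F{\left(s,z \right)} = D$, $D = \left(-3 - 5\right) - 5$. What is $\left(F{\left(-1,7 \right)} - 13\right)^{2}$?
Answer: $676$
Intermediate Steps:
$D = -13$ ($D = -8 - 5 = -13$)
$F{\left(s,z \right)} = -13$
$\left(F{\left(-1,7 \right)} - 13\right)^{2} = \left(-13 - 13\right)^{2} = \left(-26\right)^{2} = 676$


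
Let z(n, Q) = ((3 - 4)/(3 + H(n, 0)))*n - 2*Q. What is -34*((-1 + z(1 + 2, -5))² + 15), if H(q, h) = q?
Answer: -5933/2 ≈ -2966.5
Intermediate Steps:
z(n, Q) = -2*Q - n/(3 + n) (z(n, Q) = ((3 - 4)/(3 + n))*n - 2*Q = (-1/(3 + n))*n - 2*Q = -n/(3 + n) - 2*Q = -2*Q - n/(3 + n))
-34*((-1 + z(1 + 2, -5))² + 15) = -34*((-1 + (-(1 + 2) - 6*(-5) - 2*(-5)*(1 + 2))/(3 + (1 + 2)))² + 15) = -34*((-1 + (-1*3 + 30 - 2*(-5)*3)/(3 + 3))² + 15) = -34*((-1 + (-3 + 30 + 30)/6)² + 15) = -34*((-1 + (⅙)*57)² + 15) = -34*((-1 + 19/2)² + 15) = -34*((17/2)² + 15) = -34*(289/4 + 15) = -34*349/4 = -5933/2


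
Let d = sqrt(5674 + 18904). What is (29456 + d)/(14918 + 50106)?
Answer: 1841/4064 + sqrt(24578)/65024 ≈ 0.45541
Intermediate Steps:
d = sqrt(24578) ≈ 156.77
(29456 + d)/(14918 + 50106) = (29456 + sqrt(24578))/(14918 + 50106) = (29456 + sqrt(24578))/65024 = (29456 + sqrt(24578))*(1/65024) = 1841/4064 + sqrt(24578)/65024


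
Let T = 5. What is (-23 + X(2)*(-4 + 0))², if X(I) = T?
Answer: 1849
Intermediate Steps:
X(I) = 5
(-23 + X(2)*(-4 + 0))² = (-23 + 5*(-4 + 0))² = (-23 + 5*(-4))² = (-23 - 20)² = (-43)² = 1849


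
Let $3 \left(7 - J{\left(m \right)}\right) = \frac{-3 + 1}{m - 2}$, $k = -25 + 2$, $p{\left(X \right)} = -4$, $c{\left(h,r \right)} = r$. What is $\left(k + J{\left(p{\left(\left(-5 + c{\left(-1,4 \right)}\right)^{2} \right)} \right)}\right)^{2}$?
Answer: $\frac{21025}{81} \approx 259.57$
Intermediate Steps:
$k = -23$
$J{\left(m \right)} = 7 + \frac{2}{3 \left(-2 + m\right)}$ ($J{\left(m \right)} = 7 - \frac{\left(-3 + 1\right) \frac{1}{m - 2}}{3} = 7 - \frac{\left(-2\right) \frac{1}{-2 + m}}{3} = 7 + \frac{2}{3 \left(-2 + m\right)}$)
$\left(k + J{\left(p{\left(\left(-5 + c{\left(-1,4 \right)}\right)^{2} \right)} \right)}\right)^{2} = \left(-23 + \frac{-40 + 21 \left(-4\right)}{3 \left(-2 - 4\right)}\right)^{2} = \left(-23 + \frac{-40 - 84}{3 \left(-6\right)}\right)^{2} = \left(-23 + \frac{1}{3} \left(- \frac{1}{6}\right) \left(-124\right)\right)^{2} = \left(-23 + \frac{62}{9}\right)^{2} = \left(- \frac{145}{9}\right)^{2} = \frac{21025}{81}$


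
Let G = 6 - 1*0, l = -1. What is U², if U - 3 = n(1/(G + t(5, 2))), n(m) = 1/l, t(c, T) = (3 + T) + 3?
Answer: 4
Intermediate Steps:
t(c, T) = 6 + T
G = 6 (G = 6 + 0 = 6)
n(m) = -1 (n(m) = 1/(-1) = -1)
U = 2 (U = 3 - 1 = 2)
U² = 2² = 4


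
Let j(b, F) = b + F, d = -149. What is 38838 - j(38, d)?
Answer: 38949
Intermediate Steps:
j(b, F) = F + b
38838 - j(38, d) = 38838 - (-149 + 38) = 38838 - 1*(-111) = 38838 + 111 = 38949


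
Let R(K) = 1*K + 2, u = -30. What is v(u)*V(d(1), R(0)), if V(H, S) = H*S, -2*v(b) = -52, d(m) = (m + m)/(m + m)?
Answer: 52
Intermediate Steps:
d(m) = 1 (d(m) = (2*m)/((2*m)) = (2*m)*(1/(2*m)) = 1)
v(b) = 26 (v(b) = -1/2*(-52) = 26)
R(K) = 2 + K (R(K) = K + 2 = 2 + K)
v(u)*V(d(1), R(0)) = 26*(1*(2 + 0)) = 26*(1*2) = 26*2 = 52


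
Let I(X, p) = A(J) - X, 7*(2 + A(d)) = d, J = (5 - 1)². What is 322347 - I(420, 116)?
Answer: 2259367/7 ≈ 3.2277e+5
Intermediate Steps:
J = 16 (J = 4² = 16)
A(d) = -2 + d/7
I(X, p) = 2/7 - X (I(X, p) = (-2 + (⅐)*16) - X = (-2 + 16/7) - X = 2/7 - X)
322347 - I(420, 116) = 322347 - (2/7 - 1*420) = 322347 - (2/7 - 420) = 322347 - 1*(-2938/7) = 322347 + 2938/7 = 2259367/7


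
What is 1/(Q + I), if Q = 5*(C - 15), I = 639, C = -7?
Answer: 1/529 ≈ 0.0018904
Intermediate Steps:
Q = -110 (Q = 5*(-7 - 15) = 5*(-22) = -110)
1/(Q + I) = 1/(-110 + 639) = 1/529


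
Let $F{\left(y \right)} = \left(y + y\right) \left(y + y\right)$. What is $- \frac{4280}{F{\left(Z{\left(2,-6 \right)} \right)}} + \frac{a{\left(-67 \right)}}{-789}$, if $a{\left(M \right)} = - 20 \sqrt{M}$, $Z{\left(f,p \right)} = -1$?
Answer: $-1070 + \frac{20 i \sqrt{67}}{789} \approx -1070.0 + 0.20749 i$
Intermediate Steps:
$F{\left(y \right)} = 4 y^{2}$ ($F{\left(y \right)} = 2 y 2 y = 4 y^{2}$)
$- \frac{4280}{F{\left(Z{\left(2,-6 \right)} \right)}} + \frac{a{\left(-67 \right)}}{-789} = - \frac{4280}{4 \left(-1\right)^{2}} + \frac{\left(-20\right) \sqrt{-67}}{-789} = - \frac{4280}{4 \cdot 1} + - 20 i \sqrt{67} \left(- \frac{1}{789}\right) = - \frac{4280}{4} + - 20 i \sqrt{67} \left(- \frac{1}{789}\right) = \left(-4280\right) \frac{1}{4} + \frac{20 i \sqrt{67}}{789} = -1070 + \frac{20 i \sqrt{67}}{789}$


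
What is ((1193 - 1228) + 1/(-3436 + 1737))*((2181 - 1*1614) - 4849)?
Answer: 254633412/1699 ≈ 1.4987e+5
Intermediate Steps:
((1193 - 1228) + 1/(-3436 + 1737))*((2181 - 1*1614) - 4849) = (-35 + 1/(-1699))*((2181 - 1614) - 4849) = (-35 - 1/1699)*(567 - 4849) = -59466/1699*(-4282) = 254633412/1699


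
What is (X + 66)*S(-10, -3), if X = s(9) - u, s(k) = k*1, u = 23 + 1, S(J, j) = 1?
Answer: 51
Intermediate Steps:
u = 24
s(k) = k
X = -15 (X = 9 - 1*24 = 9 - 24 = -15)
(X + 66)*S(-10, -3) = (-15 + 66)*1 = 51*1 = 51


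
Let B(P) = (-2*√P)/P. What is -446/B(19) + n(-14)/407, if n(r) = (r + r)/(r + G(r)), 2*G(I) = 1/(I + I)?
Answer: 1568/319495 + 223*√19 ≈ 972.04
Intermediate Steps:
G(I) = 1/(4*I) (G(I) = 1/(2*(I + I)) = 1/(2*((2*I))) = (1/(2*I))/2 = 1/(4*I))
B(P) = -2/√P
n(r) = 2*r/(r + 1/(4*r)) (n(r) = (r + r)/(r + 1/(4*r)) = (2*r)/(r + 1/(4*r)) = 2*r/(r + 1/(4*r)))
-446/B(19) + n(-14)/407 = -446*(-√19/2) + (8*(-14)²/(1 + 4*(-14)²))/407 = -446*(-√19/2) + (8*196/(1 + 4*196))*(1/407) = -446*(-√19/2) + (8*196/(1 + 784))*(1/407) = -(-223)*√19 + (8*196/785)*(1/407) = 223*√19 + (8*196*(1/785))*(1/407) = 223*√19 + (1568/785)*(1/407) = 223*√19 + 1568/319495 = 1568/319495 + 223*√19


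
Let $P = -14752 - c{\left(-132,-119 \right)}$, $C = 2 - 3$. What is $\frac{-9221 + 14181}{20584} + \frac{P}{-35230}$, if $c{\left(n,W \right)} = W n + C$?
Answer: $\frac{248669}{224930} \approx 1.1055$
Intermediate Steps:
$C = -1$ ($C = 2 - 3 = -1$)
$c{\left(n,W \right)} = -1 + W n$ ($c{\left(n,W \right)} = W n - 1 = -1 + W n$)
$P = -30459$ ($P = -14752 - \left(-1 - -15708\right) = -14752 - \left(-1 + 15708\right) = -14752 - 15707 = -30459$)
$\frac{-9221 + 14181}{20584} + \frac{P}{-35230} = \frac{-9221 + 14181}{20584} - \frac{30459}{-35230} = 4960 \cdot \frac{1}{20584} - - \frac{2343}{2710} = \frac{20}{83} + \frac{2343}{2710} = \frac{248669}{224930}$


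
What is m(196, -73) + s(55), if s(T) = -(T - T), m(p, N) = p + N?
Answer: 123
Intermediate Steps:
m(p, N) = N + p
s(T) = 0 (s(T) = -1*0 = 0)
m(196, -73) + s(55) = (-73 + 196) + 0 = 123 + 0 = 123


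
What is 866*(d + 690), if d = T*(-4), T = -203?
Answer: 1300732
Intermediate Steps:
d = 812 (d = -203*(-4) = 812)
866*(d + 690) = 866*(812 + 690) = 866*1502 = 1300732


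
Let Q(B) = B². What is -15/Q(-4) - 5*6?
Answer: -495/16 ≈ -30.938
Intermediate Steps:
-15/Q(-4) - 5*6 = -15/((-4)²) - 5*6 = -15/16 - 30 = -495/16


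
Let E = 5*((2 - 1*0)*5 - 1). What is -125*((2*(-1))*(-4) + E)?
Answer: -6625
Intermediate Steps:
E = 45 (E = 5*((2 + 0)*5 - 1) = 5*(2*5 - 1) = 5*(10 - 1) = 5*9 = 45)
-125*((2*(-1))*(-4) + E) = -125*((2*(-1))*(-4) + 45) = -125*(-2*(-4) + 45) = -125*(8 + 45) = -125*53 = -6625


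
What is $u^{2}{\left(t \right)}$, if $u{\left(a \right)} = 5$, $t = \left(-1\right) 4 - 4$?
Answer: $25$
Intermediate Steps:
$t = -8$ ($t = -4 - 4 = -8$)
$u^{2}{\left(t \right)} = 5^{2} = 25$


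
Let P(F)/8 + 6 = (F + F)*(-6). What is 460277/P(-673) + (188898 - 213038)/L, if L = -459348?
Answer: 5916272161/823764080 ≈ 7.1820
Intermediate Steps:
P(F) = -48 - 96*F (P(F) = -48 + 8*((F + F)*(-6)) = -48 + 8*((2*F)*(-6)) = -48 + 8*(-12*F) = -48 - 96*F)
460277/P(-673) + (188898 - 213038)/L = 460277/(-48 - 96*(-673)) + (188898 - 213038)/(-459348) = 460277/(-48 + 64608) - 24140*(-1/459348) = 460277/64560 + 6035/114837 = 5916272161/823764080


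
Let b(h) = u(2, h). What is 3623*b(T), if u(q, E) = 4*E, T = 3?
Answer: 43476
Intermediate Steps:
b(h) = 4*h
3623*b(T) = 3623*(4*3) = 3623*12 = 43476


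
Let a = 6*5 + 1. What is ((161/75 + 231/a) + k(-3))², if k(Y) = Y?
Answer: 235346281/5405625 ≈ 43.537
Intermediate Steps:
a = 31 (a = 30 + 1 = 31)
((161/75 + 231/a) + k(-3))² = ((161/75 + 231/31) - 3)² = (22316/2325 - 3)² = (15341/2325)² = 235346281/5405625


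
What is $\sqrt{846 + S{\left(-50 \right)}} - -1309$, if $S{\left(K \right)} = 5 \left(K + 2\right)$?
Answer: $1309 + \sqrt{606} \approx 1333.6$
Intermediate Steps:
$S{\left(K \right)} = 10 + 5 K$ ($S{\left(K \right)} = 5 \left(2 + K\right) = 10 + 5 K$)
$\sqrt{846 + S{\left(-50 \right)}} - -1309 = \sqrt{846 + \left(10 + 5 \left(-50\right)\right)} - -1309 = \sqrt{846 + \left(10 - 250\right)} + 1309 = \sqrt{846 - 240} + 1309 = \sqrt{606} + 1309 = 1309 + \sqrt{606}$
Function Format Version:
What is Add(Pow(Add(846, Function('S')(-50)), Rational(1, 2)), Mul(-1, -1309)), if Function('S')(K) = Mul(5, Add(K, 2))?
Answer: Add(1309, Pow(606, Rational(1, 2))) ≈ 1333.6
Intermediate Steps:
Function('S')(K) = Add(10, Mul(5, K)) (Function('S')(K) = Mul(5, Add(2, K)) = Add(10, Mul(5, K)))
Add(Pow(Add(846, Function('S')(-50)), Rational(1, 2)), Mul(-1, -1309)) = Add(Pow(Add(846, Add(10, Mul(5, -50))), Rational(1, 2)), Mul(-1, -1309)) = Add(Pow(Add(846, Add(10, -250)), Rational(1, 2)), 1309) = Add(Pow(Add(846, -240), Rational(1, 2)), 1309) = Add(Pow(606, Rational(1, 2)), 1309) = Add(1309, Pow(606, Rational(1, 2)))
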